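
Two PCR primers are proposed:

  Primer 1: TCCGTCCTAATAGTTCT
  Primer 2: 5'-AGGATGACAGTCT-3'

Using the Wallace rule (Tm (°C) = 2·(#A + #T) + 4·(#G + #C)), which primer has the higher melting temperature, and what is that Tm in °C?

Primer 1: A+T=10, G+C=7 → Tm = 2(10)+4(7) = 48°C
Primer 2: A+T=7, G+C=6 → Tm = 2(7)+4(6) = 38°C
48°C vs 38°C → primer 1 is higher.

Primer 1, 48°C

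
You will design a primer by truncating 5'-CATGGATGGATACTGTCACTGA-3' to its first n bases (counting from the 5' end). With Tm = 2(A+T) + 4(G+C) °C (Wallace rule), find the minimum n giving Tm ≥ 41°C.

First 14 bases: CATGGATGGATACT → Tm = 40°C (< 41°C)
First 15 bases: CATGGATGGATACTG → Tm = 44°C (≥ 41°C)
Since every base adds ≥2°C, Tm only increases with n, so the threshold is first crossed at n = 15.

n = 15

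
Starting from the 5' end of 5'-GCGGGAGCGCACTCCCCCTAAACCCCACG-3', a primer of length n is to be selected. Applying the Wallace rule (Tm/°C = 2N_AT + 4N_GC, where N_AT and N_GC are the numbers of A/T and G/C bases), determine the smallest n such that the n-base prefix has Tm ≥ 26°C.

First 6 bases: GCGGGA → Tm = 22°C (< 26°C)
First 7 bases: GCGGGAG → Tm = 26°C (≥ 26°C)
Each additional base adds 2°C (A/T) or 4°C (G/C), so Tm is non-decreasing in n; n = 7 is the first length to reach 26°C.

n = 7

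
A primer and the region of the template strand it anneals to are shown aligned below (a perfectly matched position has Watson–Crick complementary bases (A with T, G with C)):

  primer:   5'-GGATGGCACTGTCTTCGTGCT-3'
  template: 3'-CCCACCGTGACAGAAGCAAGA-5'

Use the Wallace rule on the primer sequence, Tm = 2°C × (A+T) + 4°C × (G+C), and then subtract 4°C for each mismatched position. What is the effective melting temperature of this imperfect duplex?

Primer base counts: A=2, T=7, G=7, C=5 → A+T=9, G+C=12
Perfect-match Tm = 2(9) + 4(12) = 18 + 48 = 66°C
Mismatches (positions where the bases are not complementary): 2 (at positions 3, 19)
Effective Tm = 66 − 2×4 = 66 − 8 = 58°C

58°C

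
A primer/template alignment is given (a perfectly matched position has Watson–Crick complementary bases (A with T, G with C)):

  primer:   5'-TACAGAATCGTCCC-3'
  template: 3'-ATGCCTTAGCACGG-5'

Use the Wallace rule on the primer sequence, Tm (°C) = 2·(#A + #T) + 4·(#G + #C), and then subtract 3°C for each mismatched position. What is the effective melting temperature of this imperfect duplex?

Primer base counts: A=4, T=3, G=2, C=5 → A+T=7, G+C=7
Perfect-match Tm = 2(7) + 4(7) = 14 + 28 = 42°C
Mismatches (positions where the bases are not complementary): 2 (at positions 4, 12)
Effective Tm = 42 − 2×3 = 42 − 6 = 36°C

36°C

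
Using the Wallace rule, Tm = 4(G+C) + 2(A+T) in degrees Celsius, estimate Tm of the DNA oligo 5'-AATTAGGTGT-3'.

Scanning the sequence gives G=3, A=3, T=4, C=0.
AT pairs contribute 7, GC pairs contribute 3.
Tm = 2×7 + 4×3 = 26°C

26°C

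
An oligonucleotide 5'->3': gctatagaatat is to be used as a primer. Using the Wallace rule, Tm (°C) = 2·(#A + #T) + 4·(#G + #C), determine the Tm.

30°C

Scanning the sequence gives C=1, A=5, G=2, T=4.
AT pairs contribute 9, GC pairs contribute 3.
Tm = 2×9 + 4×3 = 30°C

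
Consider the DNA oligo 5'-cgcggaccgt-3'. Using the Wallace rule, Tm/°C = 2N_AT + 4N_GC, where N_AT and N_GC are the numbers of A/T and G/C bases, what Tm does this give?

36°C

Base counts: A=1, C=4, G=4, T=1
A+T = 2, G+C = 8
Tm = 2×2 + 4×8 = 36°C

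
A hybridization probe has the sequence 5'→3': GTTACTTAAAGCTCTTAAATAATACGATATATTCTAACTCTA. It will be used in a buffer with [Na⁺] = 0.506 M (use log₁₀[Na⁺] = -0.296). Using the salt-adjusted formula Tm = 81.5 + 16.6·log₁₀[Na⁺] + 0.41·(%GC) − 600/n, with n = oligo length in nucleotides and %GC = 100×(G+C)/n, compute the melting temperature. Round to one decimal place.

72.1°C

Length n = 42. A=16, T=16, C=7, G=3
G+C = 10, so %GC = 10/42 × 100 = 23.81%
Salt term: 16.6 × (-0.296) = -4.914
GC term: 0.41 × 23.81 = 9.762; length term: −600/42 = −14.286
Tm = 81.5 + (-4.914) + 9.762 − 14.286 = 72.062 → 72.1°C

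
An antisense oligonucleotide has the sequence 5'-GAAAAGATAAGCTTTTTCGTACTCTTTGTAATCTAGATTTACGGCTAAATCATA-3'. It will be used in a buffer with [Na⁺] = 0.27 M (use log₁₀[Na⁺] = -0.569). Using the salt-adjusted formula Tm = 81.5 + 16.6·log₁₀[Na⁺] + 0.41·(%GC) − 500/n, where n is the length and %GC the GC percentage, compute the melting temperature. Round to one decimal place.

74.9°C

Length n = 54. G=8, A=18, C=8, T=20
G+C = 16, so %GC = 16/54 × 100 = 29.63%
Salt term: 16.6 × (-0.569) = -9.445
GC term: 0.41 × 29.63 = 12.148; length term: −500/54 = −9.259
Tm = 81.5 + (-9.445) + 12.148 − 9.259 = 74.944 → 74.9°C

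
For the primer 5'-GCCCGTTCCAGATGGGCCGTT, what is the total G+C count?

Scanning the sequence gives T=5, A=2, G=7, C=7.
Total G or C: 7 + 7 = 14

14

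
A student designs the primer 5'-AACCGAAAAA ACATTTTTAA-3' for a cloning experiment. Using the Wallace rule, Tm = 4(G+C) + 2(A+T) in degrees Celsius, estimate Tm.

48°C

Scanning the sequence gives G=1, A=11, C=3, T=5.
So N_AT = 16 and N_GC = 4.
Tm = 2×16 + 4×4 = 48°C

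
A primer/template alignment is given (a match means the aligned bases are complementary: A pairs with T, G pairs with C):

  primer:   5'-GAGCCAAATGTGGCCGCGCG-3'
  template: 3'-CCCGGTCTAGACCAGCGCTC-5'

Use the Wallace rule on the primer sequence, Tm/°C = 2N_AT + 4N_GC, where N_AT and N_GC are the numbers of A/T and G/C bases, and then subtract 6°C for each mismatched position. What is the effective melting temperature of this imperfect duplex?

38°C

Primer base counts: A=4, T=2, G=8, C=6 → A+T=6, G+C=14
Perfect-match Tm = 2(6) + 4(14) = 12 + 56 = 68°C
Mismatches (positions where the bases are not complementary): 5 (at positions 2, 7, 10, 14, 19)
Effective Tm = 68 − 5×6 = 68 − 30 = 38°C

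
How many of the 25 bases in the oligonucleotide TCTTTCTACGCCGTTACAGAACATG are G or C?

11

Scanning the sequence gives G=4, T=8, C=7, A=6.
G+C = 4 + 7 = 11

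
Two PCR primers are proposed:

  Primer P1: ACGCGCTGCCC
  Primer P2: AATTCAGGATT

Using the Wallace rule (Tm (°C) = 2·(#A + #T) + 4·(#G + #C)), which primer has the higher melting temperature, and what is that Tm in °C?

Primer P1, 40°C

Primer P1: A+T=2, G+C=9 → Tm = 2(2)+4(9) = 40°C
Primer P2: A+T=8, G+C=3 → Tm = 2(8)+4(3) = 28°C
40°C vs 28°C → primer P1 is higher.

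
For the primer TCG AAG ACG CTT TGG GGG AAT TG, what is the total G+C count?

Scanning the sequence gives A=5, C=3, T=6, G=9.
Total G or C: 9 + 3 = 12

12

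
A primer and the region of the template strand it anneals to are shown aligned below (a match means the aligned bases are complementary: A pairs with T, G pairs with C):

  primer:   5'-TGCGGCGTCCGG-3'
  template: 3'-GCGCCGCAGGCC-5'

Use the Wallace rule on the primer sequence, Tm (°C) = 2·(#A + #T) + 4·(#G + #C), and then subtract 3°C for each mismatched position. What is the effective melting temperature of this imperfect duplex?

41°C

Primer base counts: A=0, T=2, G=6, C=4 → A+T=2, G+C=10
Perfect-match Tm = 2(2) + 4(10) = 4 + 40 = 44°C
Mismatches (positions where the bases are not complementary): 1 (at position 1)
Effective Tm = 44 − 1×3 = 44 − 3 = 41°C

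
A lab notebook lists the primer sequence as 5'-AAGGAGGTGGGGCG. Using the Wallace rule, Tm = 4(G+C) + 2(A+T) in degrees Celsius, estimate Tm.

48°C

A=3, T=1, C=1, G=9
A+T = 4, G+C = 10
Tm = 4·10 + 2·4 = 40 + 8 = 48°C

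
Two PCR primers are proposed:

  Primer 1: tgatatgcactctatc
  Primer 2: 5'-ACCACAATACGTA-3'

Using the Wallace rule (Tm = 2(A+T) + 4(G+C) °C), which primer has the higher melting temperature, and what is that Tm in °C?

Primer 1: A+T=10, G+C=6 → Tm = 2(10)+4(6) = 44°C
Primer 2: A+T=8, G+C=5 → Tm = 2(8)+4(5) = 36°C
44°C vs 36°C → primer 1 is higher.

Primer 1, 44°C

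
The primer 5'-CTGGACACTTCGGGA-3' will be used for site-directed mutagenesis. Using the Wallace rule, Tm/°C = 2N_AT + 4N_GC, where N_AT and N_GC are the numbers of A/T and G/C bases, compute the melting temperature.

48°C

Base counts: A=3, T=3, G=5, C=4
A+T = 6, G+C = 9
Tm = 4·9 + 2·6 = 36 + 12 = 48°C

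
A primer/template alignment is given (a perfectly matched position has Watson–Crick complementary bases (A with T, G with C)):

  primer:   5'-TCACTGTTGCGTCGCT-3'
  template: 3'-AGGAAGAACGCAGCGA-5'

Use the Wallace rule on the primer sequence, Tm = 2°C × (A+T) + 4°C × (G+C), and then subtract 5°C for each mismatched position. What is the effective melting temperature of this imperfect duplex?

Primer base counts: A=1, T=6, G=4, C=5 → A+T=7, G+C=9
Perfect-match Tm = 2(7) + 4(9) = 14 + 36 = 50°C
Mismatches (positions where the bases are not complementary): 3 (at positions 3, 4, 6)
Effective Tm = 50 − 3×5 = 50 − 15 = 35°C

35°C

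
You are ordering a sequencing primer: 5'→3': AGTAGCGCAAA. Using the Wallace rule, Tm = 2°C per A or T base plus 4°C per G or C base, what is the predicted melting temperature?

Scanning the sequence gives C=2, A=5, T=1, G=3.
A+T = 6, G+C = 5
Tm = 4·5 + 2·6 = 20 + 12 = 32°C

32°C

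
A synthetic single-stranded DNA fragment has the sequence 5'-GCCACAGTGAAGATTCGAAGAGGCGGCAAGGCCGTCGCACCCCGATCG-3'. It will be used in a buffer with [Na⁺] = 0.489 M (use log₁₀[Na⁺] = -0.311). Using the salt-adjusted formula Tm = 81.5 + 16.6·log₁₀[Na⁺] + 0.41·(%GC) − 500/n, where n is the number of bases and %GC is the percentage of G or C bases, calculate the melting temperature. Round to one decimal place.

Length n = 48. Scanning the sequence gives A=12, C=15, T=5, G=16.
G+C = 31, so %GC = 31/48 × 100 = 64.583%
Salt term: 16.6 × (-0.311) = -5.163
GC term: 0.41 × 64.583 = 26.479; length term: −500/48 = −10.417
Tm = 81.5 + (-5.163) + 26.479 − 10.417 = 92.399 → 92.4°C

92.4°C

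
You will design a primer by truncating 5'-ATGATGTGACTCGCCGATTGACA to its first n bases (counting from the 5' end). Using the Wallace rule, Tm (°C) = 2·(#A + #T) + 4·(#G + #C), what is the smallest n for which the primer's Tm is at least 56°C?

n = 19

First 18 bases: ATGATGTGACTCGCCGAT → Tm = 54°C (< 56°C)
First 19 bases: ATGATGTGACTCGCCGATT → Tm = 56°C (≥ 56°C)
Since every base adds ≥2°C, Tm only increases with n, so the threshold is first crossed at n = 19.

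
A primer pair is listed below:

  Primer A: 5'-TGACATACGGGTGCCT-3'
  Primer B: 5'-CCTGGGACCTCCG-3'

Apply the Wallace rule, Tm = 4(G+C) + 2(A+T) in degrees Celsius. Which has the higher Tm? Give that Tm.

Primer A, 50°C

Primer A: A+T=7, G+C=9 → Tm = 2(7)+4(9) = 50°C
Primer B: A+T=3, G+C=10 → Tm = 2(3)+4(10) = 46°C
50°C vs 46°C → primer A is higher.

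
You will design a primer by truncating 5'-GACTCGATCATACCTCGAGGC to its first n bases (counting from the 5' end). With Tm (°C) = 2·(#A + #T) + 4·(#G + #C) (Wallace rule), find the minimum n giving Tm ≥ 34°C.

n = 12

First 11 bases: GACTCGATCAT → Tm = 32°C (< 34°C)
First 12 bases: GACTCGATCATA → Tm = 34°C (≥ 34°C)
Since every base adds ≥2°C, Tm only increases with n, so the threshold is first crossed at n = 12.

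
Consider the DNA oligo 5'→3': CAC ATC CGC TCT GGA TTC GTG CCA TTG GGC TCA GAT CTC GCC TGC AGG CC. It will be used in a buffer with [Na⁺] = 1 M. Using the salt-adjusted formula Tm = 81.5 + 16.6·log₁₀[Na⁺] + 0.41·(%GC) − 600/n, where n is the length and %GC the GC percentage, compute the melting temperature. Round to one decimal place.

Length n = 50. Scanning the sequence gives G=13, T=12, C=18, A=7.
G+C = 31, so %GC = 31/50 × 100 = 62%
Salt term: 16.6 × (0) = 0
GC term: 0.41 × 62 = 25.42; length term: −600/50 = −12
Tm = 81.5 + (0) + 25.42 − 12 = 94.92 → 94.9°C

94.9°C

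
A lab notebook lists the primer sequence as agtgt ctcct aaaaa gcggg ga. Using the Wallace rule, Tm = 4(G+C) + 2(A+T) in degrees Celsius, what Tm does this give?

66°C

Counting bases: T=4, G=7, C=4, A=7
So N_AT = 11 and N_GC = 11.
Tm = 2(11) + 4(11) = 22 + 44 = 66°C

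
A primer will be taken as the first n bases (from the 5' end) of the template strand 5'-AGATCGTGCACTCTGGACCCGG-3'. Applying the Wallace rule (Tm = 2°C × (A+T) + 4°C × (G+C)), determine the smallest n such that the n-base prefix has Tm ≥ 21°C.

n = 8

First 7 bases: AGATCGT → Tm = 20°C (< 21°C)
First 8 bases: AGATCGTG → Tm = 24°C (≥ 21°C)
Since every base adds ≥2°C, Tm only increases with n, so the threshold is first crossed at n = 8.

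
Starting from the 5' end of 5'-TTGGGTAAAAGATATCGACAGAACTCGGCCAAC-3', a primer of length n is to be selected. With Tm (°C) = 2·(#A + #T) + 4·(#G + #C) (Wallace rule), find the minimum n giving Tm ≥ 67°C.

n = 25

First 24 bases: TTGGGTAAAAGATATCGACAGAAC → Tm = 66°C (< 67°C)
First 25 bases: TTGGGTAAAAGATATCGACAGAACT → Tm = 68°C (≥ 67°C)
Since every base adds ≥2°C, Tm only increases with n, so the threshold is first crossed at n = 25.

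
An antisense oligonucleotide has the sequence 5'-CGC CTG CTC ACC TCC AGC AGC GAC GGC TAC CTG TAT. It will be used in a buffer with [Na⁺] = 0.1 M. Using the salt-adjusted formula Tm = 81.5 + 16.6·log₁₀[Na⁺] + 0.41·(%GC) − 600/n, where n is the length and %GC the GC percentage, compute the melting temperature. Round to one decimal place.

Length n = 36. Counting bases: T=7, G=8, C=15, A=6
G+C = 23, so %GC = 23/36 × 100 = 63.889%
Salt term: 16.6 × (-1) = -16.6
GC term: 0.41 × 63.889 = 26.194; length term: −600/36 = −16.667
Tm = 81.5 + (-16.6) + 26.194 − 16.667 = 74.427 → 74.4°C

74.4°C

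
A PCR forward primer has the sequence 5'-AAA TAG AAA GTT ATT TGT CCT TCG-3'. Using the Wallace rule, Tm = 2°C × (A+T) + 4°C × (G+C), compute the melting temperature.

T=9, A=8, G=4, C=3
AT pairs contribute 17, GC pairs contribute 7.
Tm = 2×17 + 4×7 = 62°C

62°C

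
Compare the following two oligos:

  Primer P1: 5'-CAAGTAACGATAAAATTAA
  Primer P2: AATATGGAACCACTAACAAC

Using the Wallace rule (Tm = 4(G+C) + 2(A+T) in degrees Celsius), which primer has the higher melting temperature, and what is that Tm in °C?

Primer P2, 54°C

Primer P1: A+T=15, G+C=4 → Tm = 2(15)+4(4) = 46°C
Primer P2: A+T=13, G+C=7 → Tm = 2(13)+4(7) = 54°C
46°C vs 54°C → primer P2 is higher.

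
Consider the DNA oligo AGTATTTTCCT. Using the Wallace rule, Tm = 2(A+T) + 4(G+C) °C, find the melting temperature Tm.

Base counts: C=2, A=2, G=1, T=6
AT pairs contribute 8, GC pairs contribute 3.
Tm = 2(8) + 4(3) = 16 + 12 = 28°C

28°C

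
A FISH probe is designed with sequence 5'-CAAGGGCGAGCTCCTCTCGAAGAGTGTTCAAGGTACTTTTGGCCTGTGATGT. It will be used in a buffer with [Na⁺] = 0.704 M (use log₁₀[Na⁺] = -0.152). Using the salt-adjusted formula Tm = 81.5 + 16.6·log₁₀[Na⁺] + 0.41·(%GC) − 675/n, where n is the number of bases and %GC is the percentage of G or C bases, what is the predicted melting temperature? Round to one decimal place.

87.3°C

Length n = 52. Counting bases: C=11, G=16, A=10, T=15
G+C = 27, so %GC = 27/52 × 100 = 51.923%
Salt term: 16.6 × (-0.152) = -2.523
GC term: 0.41 × 51.923 = 21.288; length term: −675/52 = −12.981
Tm = 81.5 + (-2.523) + 21.288 − 12.981 = 87.284 → 87.3°C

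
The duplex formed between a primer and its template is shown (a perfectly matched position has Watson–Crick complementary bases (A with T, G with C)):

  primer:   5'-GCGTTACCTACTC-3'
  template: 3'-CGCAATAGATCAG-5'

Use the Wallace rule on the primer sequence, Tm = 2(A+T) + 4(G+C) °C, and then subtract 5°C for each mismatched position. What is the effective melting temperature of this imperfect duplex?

30°C

Primer base counts: A=2, T=4, G=2, C=5 → A+T=6, G+C=7
Perfect-match Tm = 2(6) + 4(7) = 12 + 28 = 40°C
Mismatches (positions where the bases are not complementary): 2 (at positions 7, 11)
Effective Tm = 40 − 2×5 = 40 − 10 = 30°C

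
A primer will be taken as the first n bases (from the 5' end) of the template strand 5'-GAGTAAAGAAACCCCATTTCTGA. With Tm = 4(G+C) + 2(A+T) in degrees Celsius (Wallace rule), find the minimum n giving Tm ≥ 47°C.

First 16 bases: GAGTAAAGAAACCCCA → Tm = 46°C (< 47°C)
First 17 bases: GAGTAAAGAAACCCCAT → Tm = 48°C (≥ 47°C)
Since every base adds ≥2°C, Tm only increases with n, so the threshold is first crossed at n = 17.

n = 17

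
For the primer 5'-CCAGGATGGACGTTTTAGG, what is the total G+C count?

C=3, G=7, A=4, T=5
Total G or C: 7 + 3 = 10

10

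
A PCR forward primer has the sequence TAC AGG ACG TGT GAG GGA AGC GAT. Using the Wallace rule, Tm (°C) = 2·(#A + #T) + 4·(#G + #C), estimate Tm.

74°C

C=3, T=4, A=7, G=10
AT pairs contribute 11, GC pairs contribute 13.
Tm = 4·13 + 2·11 = 52 + 22 = 74°C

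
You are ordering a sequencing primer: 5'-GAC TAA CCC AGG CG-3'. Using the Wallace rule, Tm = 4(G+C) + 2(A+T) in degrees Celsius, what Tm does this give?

Base counts: T=1, G=4, C=5, A=4
So N_AT = 5 and N_GC = 9.
Tm = 2×5 + 4×9 = 46°C

46°C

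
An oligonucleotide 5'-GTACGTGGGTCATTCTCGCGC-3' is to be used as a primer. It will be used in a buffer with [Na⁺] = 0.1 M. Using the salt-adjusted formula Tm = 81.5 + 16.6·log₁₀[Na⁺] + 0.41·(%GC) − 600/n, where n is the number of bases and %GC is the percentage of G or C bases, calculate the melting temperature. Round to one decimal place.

Length n = 21. Base counts: T=6, C=6, G=7, A=2
G+C = 13, so %GC = 13/21 × 100 = 61.905%
Salt term: 16.6 × (-1) = -16.6
GC term: 0.41 × 61.905 = 25.381; length term: −600/21 = −28.571
Tm = 81.5 + (-16.6) + 25.381 − 28.571 = 61.71 → 61.7°C

61.7°C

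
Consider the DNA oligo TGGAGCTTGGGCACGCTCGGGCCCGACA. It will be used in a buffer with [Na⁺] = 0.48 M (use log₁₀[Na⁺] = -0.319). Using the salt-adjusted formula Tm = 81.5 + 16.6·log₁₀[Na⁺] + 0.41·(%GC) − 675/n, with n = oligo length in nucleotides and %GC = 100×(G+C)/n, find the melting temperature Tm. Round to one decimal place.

81.4°C

Length n = 28. G=11, A=4, T=4, C=9
G+C = 20, so %GC = 20/28 × 100 = 71.429%
Salt term: 16.6 × (-0.319) = -5.295
GC term: 0.41 × 71.429 = 29.286; length term: −675/28 = −24.107
Tm = 81.5 + (-5.295) + 29.286 − 24.107 = 81.384 → 81.4°C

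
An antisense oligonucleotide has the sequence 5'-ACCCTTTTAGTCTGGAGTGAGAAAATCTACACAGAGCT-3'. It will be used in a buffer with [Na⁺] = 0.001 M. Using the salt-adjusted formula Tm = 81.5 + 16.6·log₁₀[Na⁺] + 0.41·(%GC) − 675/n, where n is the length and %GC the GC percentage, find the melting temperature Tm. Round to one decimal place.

31.2°C

Length n = 38. G=8, A=12, C=8, T=10
G+C = 16, so %GC = 16/38 × 100 = 42.105%
Salt term: 16.6 × (-3) = -49.8
GC term: 0.41 × 42.105 = 17.263; length term: −675/38 = −17.763
Tm = 81.5 + (-49.8) + 17.263 − 17.763 = 31.2 → 31.2°C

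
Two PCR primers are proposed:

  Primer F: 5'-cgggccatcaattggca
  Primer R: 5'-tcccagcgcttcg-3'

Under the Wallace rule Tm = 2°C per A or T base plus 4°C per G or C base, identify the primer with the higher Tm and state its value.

Primer F: A+T=7, G+C=10 → Tm = 2(7)+4(10) = 54°C
Primer R: A+T=4, G+C=9 → Tm = 2(4)+4(9) = 44°C
54°C vs 44°C → primer F is higher.

Primer F, 54°C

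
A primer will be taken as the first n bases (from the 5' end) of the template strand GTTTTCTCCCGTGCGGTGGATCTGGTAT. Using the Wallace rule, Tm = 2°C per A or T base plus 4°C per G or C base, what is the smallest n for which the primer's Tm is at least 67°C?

First 21 bases: GTTTTCTCCCGTGCGGTGGAT → Tm = 66°C (< 67°C)
First 22 bases: GTTTTCTCCCGTGCGGTGGATC → Tm = 70°C (≥ 67°C)
Each additional base adds 2°C (A/T) or 4°C (G/C), so Tm is non-decreasing in n; n = 22 is the first length to reach 67°C.

n = 22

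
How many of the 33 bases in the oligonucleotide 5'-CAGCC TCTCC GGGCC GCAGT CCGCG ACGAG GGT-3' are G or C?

Base counts: C=13, G=12, T=4, A=4
G+C = 12 + 13 = 25

25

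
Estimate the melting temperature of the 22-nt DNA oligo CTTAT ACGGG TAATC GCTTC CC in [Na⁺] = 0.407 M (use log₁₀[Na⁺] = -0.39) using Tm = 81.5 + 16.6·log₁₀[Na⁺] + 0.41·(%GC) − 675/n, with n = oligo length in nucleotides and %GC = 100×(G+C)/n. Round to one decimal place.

Length n = 22. G=4, T=7, A=4, C=7
G+C = 11, so %GC = 11/22 × 100 = 50%
Salt term: 16.6 × (-0.39) = -6.474
GC term: 0.41 × 50 = 20.5; length term: −675/22 = −30.682
Tm = 81.5 + (-6.474) + 20.5 − 30.682 = 64.844 → 64.8°C

64.8°C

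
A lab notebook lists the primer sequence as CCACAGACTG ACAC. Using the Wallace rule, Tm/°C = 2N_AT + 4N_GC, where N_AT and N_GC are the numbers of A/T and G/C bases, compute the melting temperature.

44°C

Scanning the sequence gives C=6, A=5, G=2, T=1.
AT pairs contribute 6, GC pairs contribute 8.
Tm = 4·8 + 2·6 = 32 + 12 = 44°C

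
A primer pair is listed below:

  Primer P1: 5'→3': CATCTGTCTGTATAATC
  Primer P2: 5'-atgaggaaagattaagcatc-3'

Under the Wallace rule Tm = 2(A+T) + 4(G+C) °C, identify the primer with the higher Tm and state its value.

Primer P2, 54°C

Primer P1: A+T=11, G+C=6 → Tm = 2(11)+4(6) = 46°C
Primer P2: A+T=13, G+C=7 → Tm = 2(13)+4(7) = 54°C
46°C vs 54°C → primer P2 is higher.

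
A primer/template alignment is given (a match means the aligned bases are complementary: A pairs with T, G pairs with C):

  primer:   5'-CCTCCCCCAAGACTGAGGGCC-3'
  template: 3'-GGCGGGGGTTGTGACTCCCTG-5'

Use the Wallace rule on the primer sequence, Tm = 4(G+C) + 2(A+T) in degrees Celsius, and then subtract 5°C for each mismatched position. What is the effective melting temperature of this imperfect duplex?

Primer base counts: A=4, T=2, G=5, C=10 → A+T=6, G+C=15
Perfect-match Tm = 2(6) + 4(15) = 12 + 60 = 72°C
Mismatches (positions where the bases are not complementary): 3 (at positions 3, 11, 20)
Effective Tm = 72 − 3×5 = 72 − 15 = 57°C

57°C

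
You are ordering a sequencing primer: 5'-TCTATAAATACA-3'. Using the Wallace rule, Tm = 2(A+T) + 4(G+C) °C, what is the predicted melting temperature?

Base counts: C=2, T=4, A=6, G=0
AT pairs contribute 10, GC pairs contribute 2.
Tm = 2×10 + 4×2 = 28°C

28°C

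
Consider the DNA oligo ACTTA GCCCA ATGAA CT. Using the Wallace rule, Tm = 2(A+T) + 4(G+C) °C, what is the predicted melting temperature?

A=6, G=2, C=5, T=4
So N_AT = 10 and N_GC = 7.
Tm = 4·7 + 2·10 = 28 + 20 = 48°C

48°C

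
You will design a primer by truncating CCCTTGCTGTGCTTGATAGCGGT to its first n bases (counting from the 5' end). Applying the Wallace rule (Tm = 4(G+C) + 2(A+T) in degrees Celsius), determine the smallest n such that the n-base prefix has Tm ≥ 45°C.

n = 15

First 14 bases: CCCTTGCTGTGCTT → Tm = 44°C (< 45°C)
First 15 bases: CCCTTGCTGTGCTTG → Tm = 48°C (≥ 45°C)
Since every base adds ≥2°C, Tm only increases with n, so the threshold is first crossed at n = 15.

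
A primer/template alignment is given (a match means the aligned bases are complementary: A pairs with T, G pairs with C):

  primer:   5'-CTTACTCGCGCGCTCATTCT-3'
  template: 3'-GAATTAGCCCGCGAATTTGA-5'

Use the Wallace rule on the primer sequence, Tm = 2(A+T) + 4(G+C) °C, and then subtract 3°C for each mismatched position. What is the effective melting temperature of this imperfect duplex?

47°C

Primer base counts: A=2, T=7, G=3, C=8 → A+T=9, G+C=11
Perfect-match Tm = 2(9) + 4(11) = 18 + 44 = 62°C
Mismatches (positions where the bases are not complementary): 5 (at positions 5, 9, 15, 17, 18)
Effective Tm = 62 − 5×3 = 62 − 15 = 47°C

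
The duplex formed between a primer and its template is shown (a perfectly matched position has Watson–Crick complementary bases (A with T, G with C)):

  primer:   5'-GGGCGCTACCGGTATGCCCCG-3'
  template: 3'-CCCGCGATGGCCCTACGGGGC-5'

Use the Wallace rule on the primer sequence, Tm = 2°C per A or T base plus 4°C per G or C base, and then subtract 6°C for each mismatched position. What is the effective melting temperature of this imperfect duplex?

Primer base counts: A=2, T=3, G=8, C=8 → A+T=5, G+C=16
Perfect-match Tm = 2(5) + 4(16) = 10 + 64 = 74°C
Mismatches (positions where the bases are not complementary): 1 (at position 13)
Effective Tm = 74 − 1×6 = 74 − 6 = 68°C

68°C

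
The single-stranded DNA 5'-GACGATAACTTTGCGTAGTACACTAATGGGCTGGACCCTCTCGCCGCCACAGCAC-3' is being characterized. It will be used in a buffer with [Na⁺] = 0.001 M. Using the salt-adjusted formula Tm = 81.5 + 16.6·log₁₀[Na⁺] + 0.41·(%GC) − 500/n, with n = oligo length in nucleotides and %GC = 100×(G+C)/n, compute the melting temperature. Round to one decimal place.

45.7°C

Length n = 55. Scanning the sequence gives C=18, T=11, G=13, A=13.
G+C = 31, so %GC = 31/55 × 100 = 56.364%
Salt term: 16.6 × (-3) = -49.8
GC term: 0.41 × 56.364 = 23.109; length term: −500/55 = −9.091
Tm = 81.5 + (-49.8) + 23.109 − 9.091 = 45.718 → 45.7°C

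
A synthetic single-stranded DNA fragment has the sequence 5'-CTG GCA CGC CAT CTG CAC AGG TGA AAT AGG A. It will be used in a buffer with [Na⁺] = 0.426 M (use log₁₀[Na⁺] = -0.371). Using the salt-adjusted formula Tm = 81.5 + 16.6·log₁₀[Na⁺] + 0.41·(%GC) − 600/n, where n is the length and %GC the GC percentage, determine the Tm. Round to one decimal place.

Length n = 31. A=9, G=9, T=5, C=8
G+C = 17, so %GC = 17/31 × 100 = 54.839%
Salt term: 16.6 × (-0.371) = -6.159
GC term: 0.41 × 54.839 = 22.484; length term: −600/31 = −19.355
Tm = 81.5 + (-6.159) + 22.484 − 19.355 = 78.47 → 78.5°C

78.5°C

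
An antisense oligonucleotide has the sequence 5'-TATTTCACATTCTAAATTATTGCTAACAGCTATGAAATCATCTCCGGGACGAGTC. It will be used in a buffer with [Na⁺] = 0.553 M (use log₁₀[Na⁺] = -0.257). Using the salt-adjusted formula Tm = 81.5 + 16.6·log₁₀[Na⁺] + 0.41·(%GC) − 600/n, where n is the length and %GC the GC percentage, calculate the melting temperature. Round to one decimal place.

Length n = 55. Counting bases: A=17, T=18, C=12, G=8
G+C = 20, so %GC = 20/55 × 100 = 36.364%
Salt term: 16.6 × (-0.257) = -4.266
GC term: 0.41 × 36.364 = 14.909; length term: −600/55 = −10.909
Tm = 81.5 + (-4.266) + 14.909 − 10.909 = 81.234 → 81.2°C

81.2°C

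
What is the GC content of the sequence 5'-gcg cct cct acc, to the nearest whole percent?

75%

Scanning the sequence gives C=7, A=1, G=2, T=2.
G+C = 2 + 7 = 9 out of 12 bases
%GC = 9/12 × 100 = 75% ≈ 75%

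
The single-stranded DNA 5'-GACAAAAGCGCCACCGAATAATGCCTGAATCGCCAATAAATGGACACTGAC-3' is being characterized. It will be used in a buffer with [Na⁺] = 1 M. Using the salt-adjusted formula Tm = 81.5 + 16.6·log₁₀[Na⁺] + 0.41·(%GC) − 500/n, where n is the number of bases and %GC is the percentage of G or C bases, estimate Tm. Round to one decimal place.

91.0°C

Length n = 51. Scanning the sequence gives G=10, A=20, C=14, T=7.
G+C = 24, so %GC = 24/51 × 100 = 47.059%
Salt term: 16.6 × (0) = 0
GC term: 0.41 × 47.059 = 19.294; length term: −500/51 = −9.804
Tm = 81.5 + (0) + 19.294 − 9.804 = 90.99 → 91.0°C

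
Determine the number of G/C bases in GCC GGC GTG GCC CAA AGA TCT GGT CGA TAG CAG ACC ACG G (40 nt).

Scanning the sequence gives A=9, T=5, C=12, G=14.
G+C = 14 + 12 = 26

26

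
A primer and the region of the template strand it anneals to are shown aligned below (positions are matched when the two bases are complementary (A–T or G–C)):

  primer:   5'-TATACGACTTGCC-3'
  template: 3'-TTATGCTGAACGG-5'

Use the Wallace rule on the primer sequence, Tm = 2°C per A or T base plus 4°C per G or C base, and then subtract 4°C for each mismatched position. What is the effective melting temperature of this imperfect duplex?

Primer base counts: A=3, T=4, G=2, C=4 → A+T=7, G+C=6
Perfect-match Tm = 2(7) + 4(6) = 14 + 24 = 38°C
Mismatches (positions where the bases are not complementary): 1 (at position 1)
Effective Tm = 38 − 1×4 = 38 − 4 = 34°C

34°C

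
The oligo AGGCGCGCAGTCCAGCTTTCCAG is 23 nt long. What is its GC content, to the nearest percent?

65%

Scanning the sequence gives T=4, C=8, G=7, A=4.
G+C = 7 + 8 = 15 out of 23 bases
%GC = 15/23 × 100 = 65.22% ≈ 65%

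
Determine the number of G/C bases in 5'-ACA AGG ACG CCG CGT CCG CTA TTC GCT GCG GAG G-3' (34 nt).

T=5, G=12, C=11, A=6
G+C = 12 + 11 = 23

23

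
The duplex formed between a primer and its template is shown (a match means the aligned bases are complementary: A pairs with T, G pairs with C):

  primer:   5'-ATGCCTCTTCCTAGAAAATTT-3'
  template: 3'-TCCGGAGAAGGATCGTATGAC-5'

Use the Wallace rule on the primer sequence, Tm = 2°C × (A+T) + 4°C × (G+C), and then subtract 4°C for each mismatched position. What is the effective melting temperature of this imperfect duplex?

Primer base counts: A=6, T=8, G=2, C=5 → A+T=14, G+C=7
Perfect-match Tm = 2(14) + 4(7) = 28 + 28 = 56°C
Mismatches (positions where the bases are not complementary): 5 (at positions 2, 15, 17, 19, 21)
Effective Tm = 56 − 5×4 = 56 − 20 = 36°C

36°C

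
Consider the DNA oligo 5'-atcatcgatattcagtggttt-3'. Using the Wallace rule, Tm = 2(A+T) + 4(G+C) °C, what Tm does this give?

Scanning the sequence gives C=3, A=5, T=9, G=4.
So N_AT = 14 and N_GC = 7.
Tm = 4·7 + 2·14 = 28 + 28 = 56°C

56°C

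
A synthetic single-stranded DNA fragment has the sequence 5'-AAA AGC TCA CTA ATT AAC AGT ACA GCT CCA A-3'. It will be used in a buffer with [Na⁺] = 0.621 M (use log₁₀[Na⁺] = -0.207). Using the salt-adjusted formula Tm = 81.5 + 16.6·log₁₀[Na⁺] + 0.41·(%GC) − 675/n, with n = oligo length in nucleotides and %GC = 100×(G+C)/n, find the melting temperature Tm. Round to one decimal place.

70.8°C

Length n = 31. Base counts: C=8, G=3, A=14, T=6
G+C = 11, so %GC = 11/31 × 100 = 35.484%
Salt term: 16.6 × (-0.207) = -3.436
GC term: 0.41 × 35.484 = 14.548; length term: −675/31 = −21.774
Tm = 81.5 + (-3.436) + 14.548 − 21.774 = 70.838 → 70.8°C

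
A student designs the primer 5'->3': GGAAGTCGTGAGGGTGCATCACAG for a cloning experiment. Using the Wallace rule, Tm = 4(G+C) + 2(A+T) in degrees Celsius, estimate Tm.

Scanning the sequence gives A=6, G=10, C=4, T=4.
A+T = 10, G+C = 14
Tm = 4·14 + 2·10 = 56 + 20 = 76°C

76°C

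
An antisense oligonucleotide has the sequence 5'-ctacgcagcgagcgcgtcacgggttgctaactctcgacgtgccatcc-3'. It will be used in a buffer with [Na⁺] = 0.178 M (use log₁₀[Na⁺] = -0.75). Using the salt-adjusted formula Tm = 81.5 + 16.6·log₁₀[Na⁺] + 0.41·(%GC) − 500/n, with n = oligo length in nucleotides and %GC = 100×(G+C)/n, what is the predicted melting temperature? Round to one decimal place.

84.6°C

Length n = 47. Base counts: A=8, C=17, T=9, G=13
G+C = 30, so %GC = 30/47 × 100 = 63.83%
Salt term: 16.6 × (-0.75) = -12.45
GC term: 0.41 × 63.83 = 26.17; length term: −500/47 = −10.638
Tm = 81.5 + (-12.45) + 26.17 − 10.638 = 84.582 → 84.6°C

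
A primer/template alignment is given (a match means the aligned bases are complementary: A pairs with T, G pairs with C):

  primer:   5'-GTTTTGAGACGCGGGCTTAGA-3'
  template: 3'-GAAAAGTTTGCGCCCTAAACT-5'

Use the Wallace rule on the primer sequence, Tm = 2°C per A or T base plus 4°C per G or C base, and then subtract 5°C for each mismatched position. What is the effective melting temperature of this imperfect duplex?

39°C

Primer base counts: A=4, T=6, G=8, C=3 → A+T=10, G+C=11
Perfect-match Tm = 2(10) + 4(11) = 20 + 44 = 64°C
Mismatches (positions where the bases are not complementary): 5 (at positions 1, 6, 8, 16, 19)
Effective Tm = 64 − 5×5 = 64 − 25 = 39°C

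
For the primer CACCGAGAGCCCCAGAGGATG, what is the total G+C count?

14

Counting bases: G=7, T=1, C=7, A=6
Total G or C: 7 + 7 = 14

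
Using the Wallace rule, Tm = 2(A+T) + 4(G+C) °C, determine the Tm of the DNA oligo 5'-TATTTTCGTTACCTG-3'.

Scanning the sequence gives C=3, A=2, G=2, T=8.
A+T = 10, G+C = 5
Tm = 2(10) + 4(5) = 20 + 20 = 40°C

40°C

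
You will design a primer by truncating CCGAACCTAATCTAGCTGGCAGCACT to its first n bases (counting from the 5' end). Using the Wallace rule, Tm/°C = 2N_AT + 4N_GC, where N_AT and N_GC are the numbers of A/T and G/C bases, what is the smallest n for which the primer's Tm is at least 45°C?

First 15 bases: CCGAACCTAATCTAG → Tm = 44°C (< 45°C)
First 16 bases: CCGAACCTAATCTAGC → Tm = 48°C (≥ 45°C)
Since every base adds ≥2°C, Tm only increases with n, so the threshold is first crossed at n = 16.

n = 16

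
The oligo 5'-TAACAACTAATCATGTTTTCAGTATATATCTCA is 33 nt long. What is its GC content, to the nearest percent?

24%

Counting bases: A=12, T=13, C=6, G=2
G+C = 2 + 6 = 8 out of 33 bases
%GC = 8/33 × 100 = 24.24% ≈ 24%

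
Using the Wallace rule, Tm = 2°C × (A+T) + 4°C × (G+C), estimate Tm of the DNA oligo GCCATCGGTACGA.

Scanning the sequence gives C=4, G=4, A=3, T=2.
AT pairs contribute 5, GC pairs contribute 8.
Tm = 4·8 + 2·5 = 32 + 10 = 42°C

42°C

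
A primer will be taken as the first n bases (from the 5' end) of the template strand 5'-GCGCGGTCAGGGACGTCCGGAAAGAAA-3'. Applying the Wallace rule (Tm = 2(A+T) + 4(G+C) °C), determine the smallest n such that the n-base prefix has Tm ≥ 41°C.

n = 12

First 11 bases: GCGCGGTCAGG → Tm = 40°C (< 41°C)
First 12 bases: GCGCGGTCAGGG → Tm = 44°C (≥ 41°C)
Each additional base adds 2°C (A/T) or 4°C (G/C), so Tm is non-decreasing in n; n = 12 is the first length to reach 41°C.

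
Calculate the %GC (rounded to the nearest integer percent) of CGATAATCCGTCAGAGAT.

C=4, T=4, G=4, A=6
G+C = 4 + 4 = 8 out of 18 bases
%GC = 8/18 × 100 = 44.44% ≈ 44%

44%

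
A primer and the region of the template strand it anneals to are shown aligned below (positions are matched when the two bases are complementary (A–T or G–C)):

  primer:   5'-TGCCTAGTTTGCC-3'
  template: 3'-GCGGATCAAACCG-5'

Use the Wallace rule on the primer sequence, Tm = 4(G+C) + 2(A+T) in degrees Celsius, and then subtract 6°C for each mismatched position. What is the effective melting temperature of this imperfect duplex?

Primer base counts: A=1, T=5, G=3, C=4 → A+T=6, G+C=7
Perfect-match Tm = 2(6) + 4(7) = 12 + 28 = 40°C
Mismatches (positions where the bases are not complementary): 2 (at positions 1, 12)
Effective Tm = 40 − 2×6 = 40 − 12 = 28°C

28°C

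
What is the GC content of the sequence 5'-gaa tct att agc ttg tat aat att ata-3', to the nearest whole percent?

Scanning the sequence gives A=10, G=3, T=12, C=2.
G+C = 3 + 2 = 5 out of 27 bases
%GC = 5/27 × 100 = 18.52% ≈ 19%

19%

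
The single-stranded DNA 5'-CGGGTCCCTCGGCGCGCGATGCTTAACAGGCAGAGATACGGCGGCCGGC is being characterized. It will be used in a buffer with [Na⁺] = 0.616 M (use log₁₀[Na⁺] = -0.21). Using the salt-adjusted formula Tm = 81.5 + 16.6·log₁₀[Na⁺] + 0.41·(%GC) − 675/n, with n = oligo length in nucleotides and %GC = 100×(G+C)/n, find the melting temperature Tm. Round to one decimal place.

Length n = 49. Counting bases: T=6, C=16, G=19, A=8
G+C = 35, so %GC = 35/49 × 100 = 71.429%
Salt term: 16.6 × (-0.21) = -3.486
GC term: 0.41 × 71.429 = 29.286; length term: −675/49 = −13.776
Tm = 81.5 + (-3.486) + 29.286 − 13.776 = 93.524 → 93.5°C

93.5°C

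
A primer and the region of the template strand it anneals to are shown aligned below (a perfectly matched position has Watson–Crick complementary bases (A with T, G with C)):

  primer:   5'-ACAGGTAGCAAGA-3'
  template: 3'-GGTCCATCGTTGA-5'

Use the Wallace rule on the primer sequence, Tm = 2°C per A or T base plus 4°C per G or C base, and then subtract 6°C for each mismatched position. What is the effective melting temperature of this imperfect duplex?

20°C

Primer base counts: A=6, T=1, G=4, C=2 → A+T=7, G+C=6
Perfect-match Tm = 2(7) + 4(6) = 14 + 24 = 38°C
Mismatches (positions where the bases are not complementary): 3 (at positions 1, 12, 13)
Effective Tm = 38 − 3×6 = 38 − 18 = 20°C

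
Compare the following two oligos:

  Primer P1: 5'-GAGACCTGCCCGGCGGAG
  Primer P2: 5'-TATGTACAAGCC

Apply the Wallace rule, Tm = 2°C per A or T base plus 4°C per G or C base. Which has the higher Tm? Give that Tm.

Primer P1, 64°C

Primer P1: A+T=4, G+C=14 → Tm = 2(4)+4(14) = 64°C
Primer P2: A+T=7, G+C=5 → Tm = 2(7)+4(5) = 34°C
64°C vs 34°C → primer P1 is higher.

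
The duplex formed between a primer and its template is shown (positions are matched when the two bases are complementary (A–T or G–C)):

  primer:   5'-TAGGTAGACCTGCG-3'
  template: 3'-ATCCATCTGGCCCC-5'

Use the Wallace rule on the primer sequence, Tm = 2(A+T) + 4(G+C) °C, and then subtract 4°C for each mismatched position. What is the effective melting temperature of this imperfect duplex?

36°C

Primer base counts: A=3, T=3, G=5, C=3 → A+T=6, G+C=8
Perfect-match Tm = 2(6) + 4(8) = 12 + 32 = 44°C
Mismatches (positions where the bases are not complementary): 2 (at positions 11, 13)
Effective Tm = 44 − 2×4 = 44 − 8 = 36°C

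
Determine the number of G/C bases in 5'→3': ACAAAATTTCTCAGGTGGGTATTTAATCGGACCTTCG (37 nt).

C=7, T=12, A=10, G=8
G+C = 8 + 7 = 15

15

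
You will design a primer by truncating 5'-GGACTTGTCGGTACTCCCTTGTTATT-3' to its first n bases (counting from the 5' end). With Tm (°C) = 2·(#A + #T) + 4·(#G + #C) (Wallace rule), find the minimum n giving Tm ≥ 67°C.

First 21 bases: GGACTTGTCGGTACTCCCTTG → Tm = 66°C (< 67°C)
First 22 bases: GGACTTGTCGGTACTCCCTTGT → Tm = 68°C (≥ 67°C)
Each additional base adds 2°C (A/T) or 4°C (G/C), so Tm is non-decreasing in n; n = 22 is the first length to reach 67°C.

n = 22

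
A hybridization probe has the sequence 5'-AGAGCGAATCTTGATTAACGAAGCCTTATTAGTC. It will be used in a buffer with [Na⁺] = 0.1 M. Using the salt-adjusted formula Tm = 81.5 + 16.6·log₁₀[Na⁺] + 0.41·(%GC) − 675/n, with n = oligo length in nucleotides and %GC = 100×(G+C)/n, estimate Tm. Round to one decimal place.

Length n = 34. Counting bases: G=7, C=6, T=10, A=11
G+C = 13, so %GC = 13/34 × 100 = 38.235%
Salt term: 16.6 × (-1) = -16.6
GC term: 0.41 × 38.235 = 15.676; length term: −675/34 = −19.853
Tm = 81.5 + (-16.6) + 15.676 − 19.853 = 60.723 → 60.7°C

60.7°C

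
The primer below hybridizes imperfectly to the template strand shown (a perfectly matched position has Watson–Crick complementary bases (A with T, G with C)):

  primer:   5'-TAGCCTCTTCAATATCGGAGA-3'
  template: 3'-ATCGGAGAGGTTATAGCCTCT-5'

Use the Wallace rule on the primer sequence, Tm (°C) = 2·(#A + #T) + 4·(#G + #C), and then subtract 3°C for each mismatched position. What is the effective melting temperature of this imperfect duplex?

Primer base counts: A=6, T=6, G=4, C=5 → A+T=12, G+C=9
Perfect-match Tm = 2(12) + 4(9) = 24 + 36 = 60°C
Mismatches (positions where the bases are not complementary): 1 (at position 9)
Effective Tm = 60 − 1×3 = 60 − 3 = 57°C

57°C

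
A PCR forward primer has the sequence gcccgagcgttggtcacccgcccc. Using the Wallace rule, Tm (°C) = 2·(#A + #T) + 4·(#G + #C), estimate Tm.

Counting bases: T=3, G=7, C=12, A=2
So N_AT = 5 and N_GC = 19.
Tm = 4·19 + 2·5 = 76 + 10 = 86°C

86°C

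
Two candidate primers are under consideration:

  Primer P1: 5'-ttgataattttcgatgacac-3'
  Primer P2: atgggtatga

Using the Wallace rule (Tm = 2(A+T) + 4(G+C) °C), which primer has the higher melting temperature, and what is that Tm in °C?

Primer P1, 52°C

Primer P1: A+T=14, G+C=6 → Tm = 2(14)+4(6) = 52°C
Primer P2: A+T=6, G+C=4 → Tm = 2(6)+4(4) = 28°C
52°C vs 28°C → primer P1 is higher.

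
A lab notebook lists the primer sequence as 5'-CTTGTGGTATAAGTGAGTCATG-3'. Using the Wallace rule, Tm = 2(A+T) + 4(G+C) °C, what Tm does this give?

Base counts: C=2, G=7, A=5, T=8
AT pairs contribute 13, GC pairs contribute 9.
Tm = 2(13) + 4(9) = 26 + 36 = 62°C

62°C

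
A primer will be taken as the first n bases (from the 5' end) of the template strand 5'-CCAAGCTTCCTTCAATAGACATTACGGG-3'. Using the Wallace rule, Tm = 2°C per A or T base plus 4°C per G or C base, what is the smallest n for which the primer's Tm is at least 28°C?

n = 9

First 8 bases: CCAAGCTT → Tm = 24°C (< 28°C)
First 9 bases: CCAAGCTTC → Tm = 28°C (≥ 28°C)
Each additional base adds 2°C (A/T) or 4°C (G/C), so Tm is non-decreasing in n; n = 9 is the first length to reach 28°C.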